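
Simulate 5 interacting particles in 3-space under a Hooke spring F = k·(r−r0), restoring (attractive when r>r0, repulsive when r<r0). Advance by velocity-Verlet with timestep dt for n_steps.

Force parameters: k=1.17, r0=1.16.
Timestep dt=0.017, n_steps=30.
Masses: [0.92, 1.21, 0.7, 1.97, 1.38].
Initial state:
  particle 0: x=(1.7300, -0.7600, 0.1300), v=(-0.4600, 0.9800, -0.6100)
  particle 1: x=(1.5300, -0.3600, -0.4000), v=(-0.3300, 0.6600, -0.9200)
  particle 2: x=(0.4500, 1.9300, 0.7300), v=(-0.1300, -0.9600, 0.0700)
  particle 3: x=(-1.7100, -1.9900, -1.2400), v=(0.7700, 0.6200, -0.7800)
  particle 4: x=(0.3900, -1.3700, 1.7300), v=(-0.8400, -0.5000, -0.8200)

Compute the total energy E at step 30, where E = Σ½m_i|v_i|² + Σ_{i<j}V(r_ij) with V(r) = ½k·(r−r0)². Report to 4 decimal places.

step 0: x0=(1.7300, -0.7600, 0.1300) x1=(1.5300, -0.3600, -0.4000) x2=(0.4500, 1.9300, 0.7300) x3=(-1.7100, -1.9900, -1.2400) x4=(0.3900, -1.3700, 1.7300)
step 1: x0=(1.7215, -0.7433, 0.1197) x1=(1.5239, -0.3488, -0.4155) x2=(0.4477, 1.9117, 0.7307) x3=(-1.6962, -1.9790, -1.2528) x4=(0.3757, -1.3782, 1.7155)
step 2: x0=(1.7116, -0.7265, 0.1096) x1=(1.5168, -0.3376, -0.4308) x2=(0.4453, 1.8895, 0.7306) x3=(-1.6812, -1.9671, -1.2648) x4=(0.3614, -1.3857, 1.6999)
step 3: x0=(1.7005, -0.7097, 0.0997) x1=(1.5086, -0.3265, -0.4458) x2=(0.4428, 1.8635, 0.7295) x3=(-1.6648, -1.9542, -1.2759) x4=(0.3470, -1.3926, 1.6831)
step 4: x0=(1.6879, -0.6928, 0.0901) x1=(1.4995, -0.3154, -0.4605) x2=(0.4401, 1.8336, 0.7274) x3=(-1.6472, -1.9405, -1.2861) x4=(0.3327, -1.3988, 1.6652)
step 5: x0=(1.6741, -0.6759, 0.0806) x1=(1.4894, -0.3044, -0.4750) x2=(0.4373, 1.8001, 0.7244) x3=(-1.6282, -1.9259, -1.2954) x4=(0.3184, -1.4044, 1.6462)
step 6: x0=(1.6590, -0.6590, 0.0713) x1=(1.4783, -0.2935, -0.4892) x2=(0.4343, 1.7629, 0.7205) x3=(-1.6081, -1.9104, -1.3039) x4=(0.3041, -1.4093, 1.6261)
step 7: x0=(1.6425, -0.6421, 0.0622) x1=(1.4663, -0.2827, -0.5031) x2=(0.4311, 1.7221, 0.7156) x3=(-1.5867, -1.8940, -1.3115) x4=(0.2898, -1.4135, 1.6049)
step 8: x0=(1.6248, -0.6253, 0.0532) x1=(1.4533, -0.2719, -0.5168) x2=(0.4278, 1.6779, 0.7097) x3=(-1.5641, -1.8768, -1.3183) x4=(0.2755, -1.4171, 1.5826)
step 9: x0=(1.6059, -0.6085, 0.0445) x1=(1.4393, -0.2613, -0.5303) x2=(0.4244, 1.6303, 0.7029) x3=(-1.5403, -1.8587, -1.3243) x4=(0.2613, -1.4200, 1.5592)
step 10: x0=(1.5858, -0.5918, 0.0360) x1=(1.4245, -0.2509, -0.5434) x2=(0.4207, 1.5794, 0.6951) x3=(-1.5153, -1.8398, -1.3293) x4=(0.2471, -1.4223, 1.5347)
step 11: x0=(1.5644, -0.5752, 0.0277) x1=(1.4087, -0.2406, -0.5564) x2=(0.4169, 1.5253, 0.6864) x3=(-1.4892, -1.8201, -1.3336) x4=(0.2330, -1.4239, 1.5093)
step 12: x0=(1.5419, -0.5587, 0.0196) x1=(1.3921, -0.2304, -0.5690) x2=(0.4129, 1.4682, 0.6767) x3=(-1.4620, -1.7996, -1.3371) x4=(0.2190, -1.4248, 1.4827)
step 13: x0=(1.5182, -0.5424, 0.0116) x1=(1.3745, -0.2204, -0.5814) x2=(0.4086, 1.4082, 0.6661) x3=(-1.4337, -1.7783, -1.3397) x4=(0.2050, -1.4252, 1.4552)
step 14: x0=(1.4935, -0.5263, 0.0039) x1=(1.3562, -0.2106, -0.5936) x2=(0.4042, 1.3454, 0.6545) x3=(-1.4043, -1.7563, -1.3416) x4=(0.1911, -1.4249, 1.4267)
step 15: x0=(1.4676, -0.5103, -0.0037) x1=(1.3369, -0.2010, -0.6056) x2=(0.3996, 1.2799, 0.6421) x3=(-1.3739, -1.7336, -1.3426) x4=(0.1773, -1.4239, 1.3971)
step 16: x0=(1.4407, -0.4946, -0.0111) x1=(1.3169, -0.1916, -0.6173) x2=(0.3947, 1.2119, 0.6287) x3=(-1.3426, -1.7102, -1.3429) x4=(0.1636, -1.4224, 1.3666)
step 17: x0=(1.4128, -0.4791, -0.0184) x1=(1.2961, -0.1825, -0.6288) x2=(0.3896, 1.1414, 0.6145) x3=(-1.3102, -1.6860, -1.3424) x4=(0.1500, -1.4203, 1.3352)
step 18: x0=(1.3839, -0.4638, -0.0255) x1=(1.2746, -0.1735, -0.6401) x2=(0.3843, 1.0687, 0.5995) x3=(-1.2769, -1.6613, -1.3412) x4=(0.1365, -1.4175, 1.3029)
step 19: x0=(1.3540, -0.4489, -0.0324) x1=(1.2523, -0.1649, -0.6512) x2=(0.3787, 0.9939, 0.5836) x3=(-1.2427, -1.6358, -1.3393) x4=(0.1231, -1.4143, 1.2696)
step 20: x0=(1.3233, -0.4342, -0.0392) x1=(1.2292, -0.1565, -0.6621) x2=(0.3729, 0.9171, 0.5669) x3=(-1.2076, -1.6098, -1.3367) x4=(0.1098, -1.4104, 1.2355)
step 21: x0=(1.2917, -0.4199, -0.0459) x1=(1.2055, -0.1483, -0.6729) x2=(0.3668, 0.8385, 0.5494) x3=(-1.1717, -1.5832, -1.3333) x4=(0.0966, -1.4060, 1.2006)
step 22: x0=(1.2592, -0.4059, -0.0524) x1=(1.1812, -0.1405, -0.6834) x2=(0.3604, 0.7583, 0.5313) x3=(-1.1349, -1.5560, -1.3293) x4=(0.0836, -1.4011, 1.1648)
step 23: x0=(1.2260, -0.3922, -0.0588) x1=(1.1562, -0.1329, -0.6938) x2=(0.3537, 0.6765, 0.5124) x3=(-1.0974, -1.5282, -1.3246) x4=(0.0706, -1.3957, 1.1282)
step 24: x0=(1.1921, -0.3790, -0.0651) x1=(1.1306, -0.1256, -0.7041) x2=(0.3467, 0.5933, 0.4928) x3=(-1.0592, -1.5000, -1.3193) x4=(0.0578, -1.3899, 1.0908)
step 25: x0=(1.1575, -0.3661, -0.0714) x1=(1.1044, -0.1186, -0.7142) x2=(0.3394, 0.5088, 0.4726) x3=(-1.0203, -1.4713, -1.3134) x4=(0.0451, -1.3835, 1.0527)
step 26: x0=(1.1222, -0.3536, -0.0775) x1=(1.0777, -0.1119, -0.7241) x2=(0.3318, 0.4233, 0.4519) x3=(-0.9807, -1.4421, -1.3069) x4=(0.0326, -1.3767, 1.0139)
step 27: x0=(1.0863, -0.3415, -0.0836) x1=(1.0505, -0.1056, -0.7340) x2=(0.3239, 0.3368, 0.4306) x3=(-0.9404, -1.4125, -1.2998) x4=(0.0201, -1.3695, 0.9745)
step 28: x0=(1.0499, -0.3299, -0.0896) x1=(1.0228, -0.0995, -0.7438) x2=(0.3156, 0.2495, 0.4087) x3=(-0.8996, -1.3825, -1.2922) x4=(0.0078, -1.3619, 0.9343)
step 29: x0=(1.0130, -0.3187, -0.0956) x1=(0.9946, -0.0937, -0.7535) x2=(0.3069, 0.1615, 0.3865) x3=(-0.8583, -1.3522, -1.2841) x4=(-0.0044, -1.3540, 0.8936)
step 30: x0=(0.9757, -0.3079, -0.1016) x1=(0.9660, -0.0882, -0.7631) x2=(0.2979, 0.0729, 0.3638) x3=(-0.8164, -1.3215, -1.2754) x4=(-0.0164, -1.3457, 0.8522)
step 0 velocities: v0=(-0.4600, 0.9800, -0.6100) v1=(-0.3300, 0.6600, -0.9200) v2=(-0.1300, -0.9600, 0.0700) v3=(0.7700, 0.6200, -0.7800) v4=(-0.8400, -0.5000, -0.8200)
step 0: KE=4.5672, PE=28.7480, E=33.3152
step 30 velocities: v0=(-2.2074, 0.6240, -0.3509) v1=(-1.6940, 0.3135, -0.5627) v2=(-0.5411, -5.2252, -1.3434) v3=(2.4762, 1.8153, 0.5223) v4=(-0.7063, 0.4983, -2.4481)
step 30: KE=28.9594, PE=4.3484, E=33.3078

33.3078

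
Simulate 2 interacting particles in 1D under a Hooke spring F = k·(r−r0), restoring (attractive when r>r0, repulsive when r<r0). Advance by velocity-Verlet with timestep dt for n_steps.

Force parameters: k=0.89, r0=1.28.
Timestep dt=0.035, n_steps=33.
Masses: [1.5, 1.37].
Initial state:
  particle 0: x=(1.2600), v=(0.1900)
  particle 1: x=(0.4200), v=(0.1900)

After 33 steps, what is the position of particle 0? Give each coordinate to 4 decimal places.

step 0: x0=(1.2600) x1=(0.4200)
step 1: x0=(1.2668) x1=(0.4265)
step 2: x0=(1.2739) x1=(0.4326)
step 3: x0=(1.2814) x1=(0.4384)
step 4: x0=(1.2892) x1=(0.4438)
step 5: x0=(1.2972) x1=(0.4489)
step 6: x0=(1.3056) x1=(0.4536)
step 7: x0=(1.3143) x1=(0.4580)
step 8: x0=(1.3234) x1=(0.4621)
step 9: x0=(1.3327) x1=(0.4658)
step 10: x0=(1.3423) x1=(0.4692)
step 11: x0=(1.3522) x1=(0.4723)
step 12: x0=(1.3624) x1=(0.4750)
step 13: x0=(1.3729) x1=(0.4775)
step 14: x0=(1.3837) x1=(0.4796)
step 15: x0=(1.3947) x1=(0.4815)
step 16: x0=(1.4060) x1=(0.4830)
step 17: x0=(1.4176) x1=(0.4843)
step 18: x0=(1.4294) x1=(0.4853)
step 19: x0=(1.4415) x1=(0.4860)
step 20: x0=(1.4538) x1=(0.4864)
step 21: x0=(1.4663) x1=(0.4867)
step 22: x0=(1.4791) x1=(0.4866)
step 23: x0=(1.4920) x1=(0.4864)
step 24: x0=(1.5052) x1=(0.4859)
step 25: x0=(1.5185) x1=(0.4852)
step 26: x0=(1.5320) x1=(0.4843)
step 27: x0=(1.5457) x1=(0.4833)
step 28: x0=(1.5596) x1=(0.4820)
step 29: x0=(1.5736) x1=(0.4807)
step 30: x0=(1.5877) x1=(0.4791)
step 31: x0=(1.6020) x1=(0.4774)
step 32: x0=(1.6164) x1=(0.4756)
step 33: x0=(1.6308) x1=(0.4737)

(1.6308)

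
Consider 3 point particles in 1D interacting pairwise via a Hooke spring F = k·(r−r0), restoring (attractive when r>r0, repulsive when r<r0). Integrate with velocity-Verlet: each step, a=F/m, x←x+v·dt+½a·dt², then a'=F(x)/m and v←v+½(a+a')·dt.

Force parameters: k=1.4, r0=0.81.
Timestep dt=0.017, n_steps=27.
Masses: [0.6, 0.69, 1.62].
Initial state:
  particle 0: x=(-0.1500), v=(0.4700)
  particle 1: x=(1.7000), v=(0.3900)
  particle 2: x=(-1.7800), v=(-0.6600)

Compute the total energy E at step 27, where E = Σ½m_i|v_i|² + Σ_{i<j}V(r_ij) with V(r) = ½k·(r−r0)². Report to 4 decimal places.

6.6887

step 0: x0=(-0.1500) x1=(1.7000) x2=(-1.7800)
step 1: x0=(-0.1419) x1=(1.7055) x2=(-1.7908)
step 2: x0=(-0.1337) x1=(1.7089) x2=(-1.8007)
step 3: x0=(-0.1254) x1=(1.7101) x2=(-1.8097)
step 4: x0=(-0.1170) x1=(1.7091) x2=(-1.8178)
step 5: x0=(-0.1085) x1=(1.7058) x2=(-1.8250)
step 6: x0=(-0.0999) x1=(1.7004) x2=(-1.8314)
step 7: x0=(-0.0913) x1=(1.6929) x2=(-1.8368)
step 8: x0=(-0.0827) x1=(1.6831) x2=(-1.8413)
step 9: x0=(-0.0740) x1=(1.6713) x2=(-1.8448)
step 10: x0=(-0.0654) x1=(1.6572) x2=(-1.8475)
step 11: x0=(-0.0568) x1=(1.6411) x2=(-1.8492)
step 12: x0=(-0.0483) x1=(1.6229) x2=(-1.8501)
step 13: x0=(-0.0398) x1=(1.6026) x2=(-1.8500)
step 14: x0=(-0.0315) x1=(1.5802) x2=(-1.8490)
step 15: x0=(-0.0233) x1=(1.5559) x2=(-1.8471)
step 16: x0=(-0.0153) x1=(1.5296) x2=(-1.8443)
step 17: x0=(-0.0075) x1=(1.5013) x2=(-1.8406)
step 18: x0=(0.0001) x1=(1.4712) x2=(-1.8360)
step 19: x0=(0.0075) x1=(1.4392) x2=(-1.8305)
step 20: x0=(0.0146) x1=(1.4054) x2=(-1.8242)
step 21: x0=(0.0214) x1=(1.3698) x2=(-1.8170)
step 22: x0=(0.0278) x1=(1.3326) x2=(-1.8090)
step 23: x0=(0.0339) x1=(1.2936) x2=(-1.8001)
step 24: x0=(0.0396) x1=(1.2531) x2=(-1.7904)
step 25: x0=(0.0449) x1=(1.2110) x2=(-1.7799)
step 26: x0=(0.0498) x1=(1.1675) x2=(-1.7685)
step 27: x0=(0.0542) x1=(1.1225) x2=(-1.7564)
step 0 velocities: v0=(0.4700) v1=(0.3900) v2=(-0.6600)
step 0: KE=0.4716, PE=6.2180, E=6.6896
step 27 velocities: v0=(0.2429) v1=(-2.6866) v2=(0.7345)
step 27: KE=2.9449, PE=3.7438, E=6.6887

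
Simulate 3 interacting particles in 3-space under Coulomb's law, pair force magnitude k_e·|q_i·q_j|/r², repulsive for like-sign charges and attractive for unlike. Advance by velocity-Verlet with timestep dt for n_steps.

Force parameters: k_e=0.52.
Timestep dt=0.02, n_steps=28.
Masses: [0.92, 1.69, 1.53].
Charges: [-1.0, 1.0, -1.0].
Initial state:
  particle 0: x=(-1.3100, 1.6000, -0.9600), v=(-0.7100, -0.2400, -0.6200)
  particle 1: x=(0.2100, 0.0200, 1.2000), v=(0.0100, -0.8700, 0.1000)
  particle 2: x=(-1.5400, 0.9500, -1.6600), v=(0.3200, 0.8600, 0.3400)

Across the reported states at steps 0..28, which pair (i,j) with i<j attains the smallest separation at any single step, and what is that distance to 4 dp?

pair (0,2), distance 0.5267

step 0: x0=(-1.3100, 1.6000, -0.9600) x1=(0.2100, 0.0200, 1.2000) x2=(-1.5400, 0.9500, -1.6600)
step 1: x0=(-1.3242, 1.5953, -0.9723) x1=(0.2102, 0.0026, 1.2020) x2=(-1.5336, 0.9672, -1.6532)
step 2: x0=(-1.3383, 1.5907, -0.9844) x1=(0.2104, -0.0148, 1.2040) x2=(-1.5273, 0.9842, -1.6466)
step 3: x0=(-1.3523, 1.5863, -0.9963) x1=(0.2105, -0.0322, 1.2059) x2=(-1.5209, 1.0011, -1.6400)
step 4: x0=(-1.3663, 1.5821, -1.0080) x1=(0.2107, -0.0495, 1.2079) x2=(-1.5146, 1.0180, -1.6336)
step 5: x0=(-1.3802, 1.5780, -1.0194) x1=(0.2109, -0.0669, 1.2098) x2=(-1.5083, 1.0347, -1.6273)
step 6: x0=(-1.3940, 1.5742, -1.0306) x1=(0.2110, -0.0842, 1.2117) x2=(-1.5021, 1.0512, -1.6211)
step 7: x0=(-1.4078, 1.5706, -1.0415) x1=(0.2111, -0.1016, 1.2136) x2=(-1.4959, 1.0676, -1.6151)
step 8: x0=(-1.4215, 1.5672, -1.0521) x1=(0.2112, -0.1189, 1.2155) x2=(-1.4897, 1.0839, -1.6093)
step 9: x0=(-1.4352, 1.5641, -1.0624) x1=(0.2113, -0.1362, 1.2173) x2=(-1.4835, 1.1000, -1.6036)
step 10: x0=(-1.4488, 1.5613, -1.0723) x1=(0.2114, -0.1535, 1.2192) x2=(-1.4773, 1.1159, -1.5981)
step 11: x0=(-1.4624, 1.5587, -1.0818) x1=(0.2115, -0.1708, 1.2210) x2=(-1.4711, 1.1316, -1.5928)
step 12: x0=(-1.4760, 1.5565, -1.0910) x1=(0.2116, -0.1881, 1.2228) x2=(-1.4650, 1.1472, -1.5878)
step 13: x0=(-1.4896, 1.5546, -1.0997) x1=(0.2117, -0.2054, 1.2246) x2=(-1.4588, 1.1625, -1.5830)
step 14: x0=(-1.5032, 1.5531, -1.1079) x1=(0.2117, -0.2227, 1.2264) x2=(-1.4526, 1.1776, -1.5784)
step 15: x0=(-1.5169, 1.5519, -1.1157) x1=(0.2118, -0.2399, 1.2281) x2=(-1.4463, 1.1924, -1.5742)
step 16: x0=(-1.5306, 1.5512, -1.1229) x1=(0.2118, -0.2572, 1.2299) x2=(-1.4400, 1.2071, -1.5702)
step 17: x0=(-1.5444, 1.5508, -1.1295) x1=(0.2118, -0.2744, 1.2316) x2=(-1.4337, 1.2214, -1.5666)
step 18: x0=(-1.5584, 1.5509, -1.1356) x1=(0.2118, -0.2917, 1.2333) x2=(-1.4272, 1.2355, -1.5633)
step 19: x0=(-1.5725, 1.5514, -1.1411) x1=(0.2118, -0.3089, 1.2350) x2=(-1.4206, 1.2493, -1.5603)
step 20: x0=(-1.5868, 1.5523, -1.1459) x1=(0.2118, -0.3261, 1.2367) x2=(-1.4139, 1.2629, -1.5577)
step 21: x0=(-1.6014, 1.5536, -1.1502) x1=(0.2118, -0.3433, 1.2384) x2=(-1.4071, 1.2762, -1.5555)
step 22: x0=(-1.6163, 1.5554, -1.1538) x1=(0.2118, -0.3605, 1.2401) x2=(-1.4000, 1.2892, -1.5536)
step 23: x0=(-1.6315, 1.5575, -1.1567) x1=(0.2118, -0.3777, 1.2417) x2=(-1.3928, 1.3020, -1.5521)
step 24: x0=(-1.6470, 1.5601, -1.1591) x1=(0.2117, -0.3949, 1.2434) x2=(-1.3853, 1.3145, -1.5509)
step 25: x0=(-1.6630, 1.5630, -1.1608) x1=(0.2117, -0.4121, 1.2450) x2=(-1.3776, 1.3269, -1.5501)
step 26: x0=(-1.6793, 1.5662, -1.1620) x1=(0.2116, -0.4292, 1.2466) x2=(-1.3696, 1.3390, -1.5496)
step 27: x0=(-1.6961, 1.5698, -1.1626) x1=(0.2116, -0.4464, 1.2482) x2=(-1.3613, 1.3509, -1.5495)
step 28: x0=(-1.7133, 1.5736, -1.1627) x1=(0.2115, -0.4635, 1.2498) x2=(-1.3528, 1.3626, -1.5496)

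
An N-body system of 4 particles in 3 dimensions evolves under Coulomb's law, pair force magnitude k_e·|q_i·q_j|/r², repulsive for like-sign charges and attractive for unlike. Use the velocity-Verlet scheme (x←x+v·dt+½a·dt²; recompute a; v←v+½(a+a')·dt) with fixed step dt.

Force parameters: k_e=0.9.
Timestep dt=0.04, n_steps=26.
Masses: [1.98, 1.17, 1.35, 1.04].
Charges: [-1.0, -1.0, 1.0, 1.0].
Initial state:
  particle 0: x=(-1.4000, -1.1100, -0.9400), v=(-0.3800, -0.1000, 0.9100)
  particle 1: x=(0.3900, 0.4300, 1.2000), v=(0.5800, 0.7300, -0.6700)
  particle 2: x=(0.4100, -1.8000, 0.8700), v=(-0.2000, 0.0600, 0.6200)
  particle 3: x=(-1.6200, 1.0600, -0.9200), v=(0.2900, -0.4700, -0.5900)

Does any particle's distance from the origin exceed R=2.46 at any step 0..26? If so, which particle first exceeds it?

step 0: x0=(-1.4000, -1.1100, -0.9400) x1=(0.3900, 0.4300, 1.2000) x2=(0.4100, -1.8000, 0.8700) x3=(-1.6200, 1.0600, -0.9200)
step 1: x0=(-1.4152, -1.1140, -0.9036) x1=(0.4132, 0.4591, 1.1732) x2=(0.4020, -1.7975, 0.8948) x3=(-1.6084, 1.0411, -0.9436)
step 2: x0=(-1.4304, -1.1178, -0.8672) x1=(0.4364, 0.4881, 1.1463) x2=(0.3939, -1.7948, 0.9195) x3=(-1.5966, 1.0219, -0.9671)
step 3: x0=(-1.4455, -1.1216, -0.8307) x1=(0.4595, 0.5169, 1.1194) x2=(0.3857, -1.7919, 0.9442) x3=(-1.5848, 1.0024, -0.9905)
step 4: x0=(-1.4607, -1.1253, -0.7942) x1=(0.4826, 0.5456, 1.0924) x2=(0.3775, -1.7889, 0.9688) x3=(-1.5729, 0.9827, -1.0138)
step 5: x0=(-1.4758, -1.1288, -0.7578) x1=(0.5057, 0.5742, 1.0654) x2=(0.3692, -1.7856, 0.9934) x3=(-1.5609, 0.9627, -1.0370)
step 6: x0=(-1.4909, -1.1323, -0.7213) x1=(0.5287, 0.6026, 1.0384) x2=(0.3608, -1.7822, 1.0179) x3=(-1.5489, 0.9425, -1.0601)
step 7: x0=(-1.5060, -1.1357, -0.6848) x1=(0.5517, 0.6308, 1.0113) x2=(0.3524, -1.7785, 1.0423) x3=(-1.5368, 0.9220, -1.0831)
step 8: x0=(-1.5210, -1.1390, -0.6483) x1=(0.5747, 0.6590, 0.9842) x2=(0.3439, -1.7748, 1.0667) x3=(-1.5246, 0.9012, -1.1060)
step 9: x0=(-1.5360, -1.1422, -0.6118) x1=(0.5976, 0.6870, 0.9571) x2=(0.3353, -1.7708, 1.0910) x3=(-1.5123, 0.8802, -1.1288)
step 10: x0=(-1.5510, -1.1453, -0.5753) x1=(0.6205, 0.7149, 0.9299) x2=(0.3267, -1.7667, 1.1153) x3=(-1.5000, 0.8589, -1.1514)
step 11: x0=(-1.5659, -1.1483, -0.5389) x1=(0.6433, 0.7427, 0.9028) x2=(0.3180, -1.7624, 1.1394) x3=(-1.4876, 0.8373, -1.1739)
step 12: x0=(-1.5808, -1.1512, -0.5024) x1=(0.6661, 0.7703, 0.8755) x2=(0.3093, -1.7580, 1.1635) x3=(-1.4751, 0.8156, -1.1962)
step 13: x0=(-1.5957, -1.1540, -0.4660) x1=(0.6889, 0.7979, 0.8483) x2=(0.3005, -1.7534, 1.1875) x3=(-1.4626, 0.7935, -1.2184)
step 14: x0=(-1.6105, -1.1567, -0.4295) x1=(0.7116, 0.8253, 0.8210) x2=(0.2917, -1.7487, 1.2114) x3=(-1.4501, 0.7713, -1.2403)
step 15: x0=(-1.6253, -1.1593, -0.3931) x1=(0.7343, 0.8527, 0.7937) x2=(0.2827, -1.7438, 1.2353) x3=(-1.4374, 0.7488, -1.2622)
step 16: x0=(-1.6401, -1.1619, -0.3567) x1=(0.7569, 0.8799, 0.7664) x2=(0.2737, -1.7388, 1.2590) x3=(-1.4248, 0.7260, -1.2838)
step 17: x0=(-1.6547, -1.1644, -0.3204) x1=(0.7794, 0.9070, 0.7391) x2=(0.2647, -1.7336, 1.2827) x3=(-1.4121, 0.7031, -1.3053)
step 18: x0=(-1.6694, -1.1668, -0.2840) x1=(0.8019, 0.9340, 0.7117) x2=(0.2556, -1.7284, 1.3063) x3=(-1.3994, 0.6800, -1.3265)
step 19: x0=(-1.6839, -1.1691, -0.2477) x1=(0.8244, 0.9610, 0.6843) x2=(0.2464, -1.7230, 1.3298) x3=(-1.3866, 0.6566, -1.3476)
step 20: x0=(-1.6984, -1.1713, -0.2114) x1=(0.8468, 0.9878, 0.6569) x2=(0.2372, -1.7175, 1.3532) x3=(-1.3738, 0.6331, -1.3685)
step 21: x0=(-1.7129, -1.1735, -0.1752) x1=(0.8691, 1.0145, 0.6294) x2=(0.2278, -1.7118, 1.3766) x3=(-1.3610, 0.6094, -1.3892)
step 22: x0=(-1.7272, -1.1756, -0.1390) x1=(0.8914, 1.0412, 0.6020) x2=(0.2184, -1.7061, 1.3998) x3=(-1.3481, 0.5856, -1.4097)
step 23: x0=(-1.7416, -1.1777, -0.1028) x1=(0.9136, 1.0677, 0.5745) x2=(0.2090, -1.7002, 1.4230) x3=(-1.3352, 0.5616, -1.4300)
step 24: x0=(-1.7558, -1.1797, -0.0666) x1=(0.9358, 1.0942, 0.5469) x2=(0.1995, -1.6942, 1.4461) x3=(-1.3223, 0.5374, -1.4501)
step 25: x0=(-1.7700, -1.1817, -0.0305) x1=(0.9579, 1.1206, 0.5194) x2=(0.1898, -1.6882, 1.4691) x3=(-1.3094, 0.5132, -1.4700)
step 26: x0=(-1.7840, -1.1836, 0.0056) x1=(0.9800, 1.1469, 0.4918) x2=(0.1802, -1.6820, 1.4920) x3=(-1.2964, 0.4888, -1.4897)

no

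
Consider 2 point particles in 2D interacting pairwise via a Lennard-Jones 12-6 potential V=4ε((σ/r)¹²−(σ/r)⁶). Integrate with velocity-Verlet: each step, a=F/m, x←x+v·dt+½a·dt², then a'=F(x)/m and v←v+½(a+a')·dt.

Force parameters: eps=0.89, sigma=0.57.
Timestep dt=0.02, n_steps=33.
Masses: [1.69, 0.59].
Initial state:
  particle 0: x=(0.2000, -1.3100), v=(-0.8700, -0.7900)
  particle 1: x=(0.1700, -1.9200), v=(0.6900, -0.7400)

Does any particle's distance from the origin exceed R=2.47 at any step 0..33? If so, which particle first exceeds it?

step 0: x0=(0.2000, -1.3100) x1=(0.1700, -1.9200)
step 1: x0=(0.1826, -1.3249) x1=(0.1837, -1.9373)
step 2: x0=(0.1653, -1.3382) x1=(0.1974, -1.9593)
step 3: x0=(0.1479, -1.3506) x1=(0.2112, -1.9838)
step 4: x0=(0.1305, -1.3629) x1=(0.2250, -2.0087)
step 5: x0=(0.1131, -1.3756) x1=(0.2387, -2.0325)
step 6: x0=(0.0959, -1.3889) x1=(0.2521, -2.0544)
step 7: x0=(0.0788, -1.4030) x1=(0.2649, -2.0740)
step 8: x0=(0.0620, -1.4180) x1=(0.2770, -2.0912)
step 9: x0=(0.0454, -1.4338) x1=(0.2884, -2.1060)
step 10: x0=(0.0292, -1.4504) x1=(0.2989, -2.1185)
step 11: x0=(0.0133, -1.4678) x1=(0.3084, -2.1286)
step 12: x0=(-0.0023, -1.4861) x1=(0.3170, -2.1364)
step 13: x0=(-0.0175, -1.5051) x1=(0.3244, -2.1420)
step 14: x0=(-0.0322, -1.5249) x1=(0.3307, -2.1454)
step 15: x0=(-0.0466, -1.5454) x1=(0.3357, -2.1466)
step 16: x0=(-0.0604, -1.5667) x1=(0.3393, -2.1457)
step 17: x0=(-0.0738, -1.5887) x1=(0.3415, -2.1427)
step 18: x0=(-0.0866, -1.6114) x1=(0.3422, -2.1377)
step 19: x0=(-0.0989, -1.6347) x1=(0.3415, -2.1310)
step 20: x0=(-0.1109, -1.6585) x1=(0.3397, -2.1230)
step 21: x0=(-0.1227, -1.6824) x1=(0.3374, -2.1145)
step 22: x0=(-0.1347, -1.7061) x1=(0.3358, -2.1067)
step 23: x0=(-0.1476, -1.7290) x1=(0.3368, -2.1011)
step 24: x0=(-0.1619, -1.7509) x1=(0.3418, -2.0986)
step 25: x0=(-0.1776, -1.7718) x1=(0.3506, -2.0987)
step 26: x0=(-0.1941, -1.7922) x1=(0.3617, -2.1002)
step 27: x0=(-0.2107, -1.8126) x1=(0.3733, -2.1020)
step 28: x0=(-0.2270, -1.8331) x1=(0.3839, -2.1033)
step 29: x0=(-0.2427, -1.8539) x1=(0.3928, -2.1038)
step 30: x0=(-0.2576, -1.8749) x1=(0.3995, -2.1035)
step 31: x0=(-0.2717, -1.8963) x1=(0.4039, -2.1024)
step 32: x0=(-0.2849, -1.9179) x1=(0.4058, -2.1005)
step 33: x0=(-0.2974, -1.9398) x1=(0.4053, -2.0980)

no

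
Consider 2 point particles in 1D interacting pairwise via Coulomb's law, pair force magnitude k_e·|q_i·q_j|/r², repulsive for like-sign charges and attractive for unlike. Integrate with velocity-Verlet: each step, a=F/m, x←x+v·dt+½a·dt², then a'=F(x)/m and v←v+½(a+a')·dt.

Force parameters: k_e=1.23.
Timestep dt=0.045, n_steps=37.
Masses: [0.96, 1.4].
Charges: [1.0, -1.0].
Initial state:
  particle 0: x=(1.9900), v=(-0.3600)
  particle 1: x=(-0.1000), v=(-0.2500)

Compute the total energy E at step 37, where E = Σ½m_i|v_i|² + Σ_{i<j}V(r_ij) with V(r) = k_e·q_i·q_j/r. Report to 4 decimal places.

step 0: x0=(1.9900) x1=(-0.1000)
step 1: x0=(1.9735) x1=(-0.1110)
step 2: x0=(1.9564) x1=(-0.1217)
step 3: x0=(1.9387) x1=(-0.1319)
step 4: x0=(1.9204) x1=(-0.1417)
step 5: x0=(1.9015) x1=(-0.1511)
step 6: x0=(1.8820) x1=(-0.1601)
step 7: x0=(1.8618) x1=(-0.1686)
step 8: x0=(1.8411) x1=(-0.1767)
step 9: x0=(1.8196) x1=(-0.1844)
step 10: x0=(1.7976) x1=(-0.1916)
step 11: x0=(1.7749) x1=(-0.1984)
step 12: x0=(1.7515) x1=(-0.2047)
step 13: x0=(1.7274) x1=(-0.2106)
step 14: x0=(1.7027) x1=(-0.2160)
step 15: x0=(1.6772) x1=(-0.2209)
step 16: x0=(1.6510) x1=(-0.2253)
step 17: x0=(1.6241) x1=(-0.2292)
step 18: x0=(1.5965) x1=(-0.2326)
step 19: x0=(1.5680) x1=(-0.2354)
step 20: x0=(1.5388) x1=(-0.2378)
step 21: x0=(1.5087) x1=(-0.2395)
step 22: x0=(1.4778) x1=(-0.2407)
step 23: x0=(1.4460) x1=(-0.2412)
step 24: x0=(1.4133) x1=(-0.2411)
step 25: x0=(1.3796) x1=(-0.2404)
step 26: x0=(1.3450) x1=(-0.2390)
step 27: x0=(1.3093) x1=(-0.2369)
step 28: x0=(1.2726) x1=(-0.2341)
step 29: x0=(1.2347) x1=(-0.2305)
step 30: x0=(1.1956) x1=(-0.2260)
step 31: x0=(1.1552) x1=(-0.2207)
step 32: x0=(1.1134) x1=(-0.2144)
step 33: x0=(1.0702) x1=(-0.2071)
step 34: x0=(1.0253) x1=(-0.1987)
step 35: x0=(0.9788) x1=(-0.1891)
step 36: x0=(0.9303) x1=(-0.1783)
step 37: x0=(0.8797) x1=(-0.1659)
step 0 velocities: v0=(-0.3600) v1=(-0.2500)
step 0: KE=0.1060, PE=-0.5885, E=-0.4826
step 37 velocities: v0=(-1.1502) v1=(0.2918)
step 37: KE=0.6946, PE=-1.1763, E=-0.4816

-0.4816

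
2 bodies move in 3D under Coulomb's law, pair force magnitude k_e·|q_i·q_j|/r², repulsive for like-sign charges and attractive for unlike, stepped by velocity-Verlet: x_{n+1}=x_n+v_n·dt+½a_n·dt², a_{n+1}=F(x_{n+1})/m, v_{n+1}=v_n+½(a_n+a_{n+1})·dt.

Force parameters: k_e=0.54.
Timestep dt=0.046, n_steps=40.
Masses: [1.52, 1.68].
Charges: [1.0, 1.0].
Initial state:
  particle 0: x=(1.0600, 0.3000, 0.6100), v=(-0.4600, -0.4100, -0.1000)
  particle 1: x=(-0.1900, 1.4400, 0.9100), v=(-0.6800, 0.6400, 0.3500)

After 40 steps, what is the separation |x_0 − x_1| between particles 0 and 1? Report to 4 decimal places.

step 0: x0=(1.0600, 0.3000, 0.6100) x1=(-0.1900, 1.4400, 0.9100)
step 1: x0=(1.0389, 0.2811, 0.6054) x1=(-0.2214, 1.4695, 0.9261)
step 2: x0=(1.0180, 0.2619, 0.6007) x1=(-0.2529, 1.4992, 0.9423)
step 3: x0=(0.9973, 0.2427, 0.5960) x1=(-0.2846, 1.5290, 0.9585)
step 4: x0=(0.9767, 0.2233, 0.5912) x1=(-0.3164, 1.5589, 0.9747)
step 5: x0=(0.9563, 0.2037, 0.5865) x1=(-0.3483, 1.5890, 0.9910)
step 6: x0=(0.9360, 0.1840, 0.5816) x1=(-0.3803, 1.6192, 1.0073)
step 7: x0=(0.9158, 0.1642, 0.5767) x1=(-0.4125, 1.6495, 1.0237)
step 8: x0=(0.8957, 0.1442, 0.5718) x1=(-0.4448, 1.6800, 1.0400)
step 9: x0=(0.8758, 0.1241, 0.5669) x1=(-0.4772, 1.7106, 1.0565)
step 10: x0=(0.8559, 0.1039, 0.5619) x1=(-0.5096, 1.7412, 1.0729)
step 11: x0=(0.8362, 0.0835, 0.5568) x1=(-0.5422, 1.7720, 1.0894)
step 12: x0=(0.8165, 0.0631, 0.5518) x1=(-0.5748, 1.8029, 1.1059)
step 13: x0=(0.7970, 0.0425, 0.5467) x1=(-0.6075, 1.8339, 1.1225)
step 14: x0=(0.7775, 0.0218, 0.5416) x1=(-0.6403, 1.8649, 1.1391)
step 15: x0=(0.7580, 0.0011, 0.5364) x1=(-0.6732, 1.8961, 1.1557)
step 16: x0=(0.7387, -0.0198, 0.5312) x1=(-0.7061, 1.9273, 1.1723)
step 17: x0=(0.7194, -0.0407, 0.5260) x1=(-0.7391, 1.9587, 1.1890)
step 18: x0=(0.7002, -0.0618, 0.5207) x1=(-0.7721, 1.9901, 1.2057)
step 19: x0=(0.6811, -0.0829, 0.5154) x1=(-0.8052, 2.0216, 1.2224)
step 20: x0=(0.6620, -0.1041, 0.5101) x1=(-0.8384, 2.0531, 1.2391)
step 21: x0=(0.6430, -0.1254, 0.5048) x1=(-0.8716, 2.0848, 1.2559)
step 22: x0=(0.6240, -0.1468, 0.4994) x1=(-0.9048, 2.1165, 1.2727)
step 23: x0=(0.6050, -0.1682, 0.4940) x1=(-0.9381, 2.1483, 1.2895)
step 24: x0=(0.5862, -0.1897, 0.4886) x1=(-0.9715, 2.1801, 1.3063)
step 25: x0=(0.5673, -0.2113, 0.4832) x1=(-1.0049, 2.2120, 1.3232)
step 26: x0=(0.5485, -0.2329, 0.4777) x1=(-1.0383, 2.2440, 1.3401)
step 27: x0=(0.5298, -0.2547, 0.4722) x1=(-1.0718, 2.2760, 1.3570)
step 28: x0=(0.5111, -0.2764, 0.4667) x1=(-1.1052, 2.3081, 1.3739)
step 29: x0=(0.4924, -0.2983, 0.4612) x1=(-1.1388, 2.3402, 1.3909)
step 30: x0=(0.4738, -0.3202, 0.4556) x1=(-1.1723, 2.3724, 1.4078)
step 31: x0=(0.4552, -0.3421, 0.4501) x1=(-1.2059, 2.4046, 1.4248)
step 32: x0=(0.4366, -0.3641, 0.4445) x1=(-1.2396, 2.4369, 1.4418)
step 33: x0=(0.4181, -0.3862, 0.4389) x1=(-1.2732, 2.4693, 1.4588)
step 34: x0=(0.3995, -0.4083, 0.4332) x1=(-1.3069, 2.5016, 1.4758)
step 35: x0=(0.3811, -0.4305, 0.4276) x1=(-1.3406, 2.5341, 1.4929)
step 36: x0=(0.3626, -0.4527, 0.4219) x1=(-1.3743, 2.5665, 1.5099)
step 37: x0=(0.3442, -0.4749, 0.4163) x1=(-1.4081, 2.5990, 1.5270)
step 38: x0=(0.3258, -0.4972, 0.4106) x1=(-1.4419, 2.6316, 1.5441)
step 39: x0=(0.3074, -0.5196, 0.4049) x1=(-1.4757, 2.6642, 1.5612)
step 40: x0=(0.2891, -0.5420, 0.3991) x1=(-1.5095, 2.6968, 1.5783)

3.8878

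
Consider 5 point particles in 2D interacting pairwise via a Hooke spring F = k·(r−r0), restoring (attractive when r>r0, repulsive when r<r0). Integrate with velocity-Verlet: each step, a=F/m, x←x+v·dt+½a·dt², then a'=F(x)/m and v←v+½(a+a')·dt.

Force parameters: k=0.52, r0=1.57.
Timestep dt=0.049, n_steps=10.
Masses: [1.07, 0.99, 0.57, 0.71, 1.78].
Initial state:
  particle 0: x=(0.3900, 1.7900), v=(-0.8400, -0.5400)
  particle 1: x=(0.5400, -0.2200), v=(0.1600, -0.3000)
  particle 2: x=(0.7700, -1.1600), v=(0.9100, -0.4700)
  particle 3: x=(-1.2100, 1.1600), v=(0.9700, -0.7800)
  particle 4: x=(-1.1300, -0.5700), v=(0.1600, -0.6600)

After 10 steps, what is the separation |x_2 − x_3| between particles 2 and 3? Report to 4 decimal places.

2.4823

step 0: x0=(0.3900, 1.7900) x1=(0.5400, -0.2200) x2=(0.7700, -1.1600) x3=(-1.2100, 1.1600) x4=(-1.1300, -0.5700)
step 1: x0=(0.3485, 1.7618) x1=(0.5473, -0.2338) x2=(0.8131, -1.1808) x3=(-1.1610, 1.1203) x4=(-1.1217, -0.6020)
step 2: x0=(0.3065, 1.7303) x1=(0.5536, -0.2459) x2=(0.8530, -1.1970) x3=(-1.1094, 1.0778) x4=(-1.1126, -0.6331)
step 3: x0=(0.2641, 1.6955) x1=(0.5589, -0.2564) x2=(0.8896, -1.2088) x3=(-1.0555, 1.0326) x4=(-1.1027, -0.6636)
step 4: x0=(0.2216, 1.6575) x1=(0.5632, -0.2654) x2=(0.9230, -1.2161) x3=(-0.9993, 0.9846) x4=(-1.0919, -0.6933)
step 5: x0=(0.1791, 1.6164) x1=(0.5666, -0.2730) x2=(0.9530, -1.2191) x3=(-0.9413, 0.9340) x4=(-1.0803, -0.7223)
step 6: x0=(0.1367, 1.5724) x1=(0.5691, -0.2792) x2=(0.9797, -1.2179) x3=(-0.8817, 0.8809) x4=(-1.0678, -0.7507)
step 7: x0=(0.0946, 1.5257) x1=(0.5708, -0.2842) x2=(1.0031, -1.2127) x3=(-0.8208, 0.8254) x4=(-1.0546, -0.7784)
step 8: x0=(0.0530, 1.4765) x1=(0.5718, -0.2881) x2=(1.0233, -1.2037) x3=(-0.7588, 0.7677) x4=(-1.0406, -0.8055)
step 9: x0=(0.0119, 1.4249) x1=(0.5720, -0.2910) x2=(1.0403, -1.1911) x3=(-0.6960, 0.7077) x4=(-1.0259, -0.8320)
step 10: x0=(-0.0285, 1.3712) x1=(0.5717, -0.2930) x2=(1.0542, -1.1753) x3=(-0.6327, 0.6457) x4=(-1.0104, -0.8580)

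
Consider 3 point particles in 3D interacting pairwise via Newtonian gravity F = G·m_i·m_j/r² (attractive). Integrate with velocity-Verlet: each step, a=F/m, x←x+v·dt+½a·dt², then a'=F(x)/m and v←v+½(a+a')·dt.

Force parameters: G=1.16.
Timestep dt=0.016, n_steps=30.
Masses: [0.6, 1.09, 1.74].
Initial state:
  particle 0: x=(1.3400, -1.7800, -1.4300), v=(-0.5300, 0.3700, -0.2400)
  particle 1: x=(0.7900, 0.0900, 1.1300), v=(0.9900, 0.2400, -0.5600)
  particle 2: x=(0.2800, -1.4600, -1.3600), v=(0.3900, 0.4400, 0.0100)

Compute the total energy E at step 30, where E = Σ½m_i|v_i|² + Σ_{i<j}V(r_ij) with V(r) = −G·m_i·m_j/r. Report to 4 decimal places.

-0.8721

step 0: x0=(1.3400, -1.7800, -1.4300) x1=(0.7900, 0.0900, 1.1300) x2=(0.2800, -1.4600, -1.3600)
step 1: x0=(1.3313, -1.7740, -1.4338) x1=(0.8058, 0.0938, 1.1210) x2=(0.2863, -1.4530, -1.3598)
step 2: x0=(1.3222, -1.7679, -1.4376) x1=(0.8217, 0.0976, 1.1120) x2=(0.2928, -1.4460, -1.3596)
step 3: x0=(1.3127, -1.7616, -1.4413) x1=(0.8375, 0.1013, 1.1028) x2=(0.2994, -1.4390, -1.3594)
step 4: x0=(1.3027, -1.7552, -1.4449) x1=(0.8533, 0.1050, 1.0937) x2=(0.3062, -1.4320, -1.3592)
step 5: x0=(1.2923, -1.7485, -1.4485) x1=(0.8691, 0.1087, 1.0844) x2=(0.3131, -1.4251, -1.3589)
step 6: x0=(1.2815, -1.7418, -1.4520) x1=(0.8849, 0.1123, 1.0751) x2=(0.3202, -1.4182, -1.3587)
step 7: x0=(1.2701, -1.7348, -1.4555) x1=(0.9007, 0.1159, 1.0657) x2=(0.3274, -1.4114, -1.3584)
step 8: x0=(1.2583, -1.7277, -1.4588) x1=(0.9165, 0.1194, 1.0563) x2=(0.3349, -1.4046, -1.3581)
step 9: x0=(1.2459, -1.7204, -1.4621) x1=(0.9322, 0.1229, 1.0468) x2=(0.3425, -1.3978, -1.3578)
step 10: x0=(1.2331, -1.7128, -1.4653) x1=(0.9480, 0.1263, 1.0372) x2=(0.3503, -1.3911, -1.3575)
step 11: x0=(1.2197, -1.7051, -1.4684) x1=(0.9637, 0.1297, 1.0276) x2=(0.3583, -1.3844, -1.3572)
step 12: x0=(1.2057, -1.6971, -1.4714) x1=(0.9795, 0.1331, 1.0179) x2=(0.3665, -1.3777, -1.3568)
step 13: x0=(1.1912, -1.6889, -1.4743) x1=(0.9952, 0.1364, 1.0081) x2=(0.3749, -1.3712, -1.3565)
step 14: x0=(1.1760, -1.6804, -1.4771) x1=(1.0109, 0.1397, 0.9983) x2=(0.3835, -1.3647, -1.3561)
step 15: x0=(1.1602, -1.6716, -1.4797) x1=(1.0266, 0.1429, 0.9884) x2=(0.3924, -1.3582, -1.3558)
step 16: x0=(1.1437, -1.6626, -1.4823) x1=(1.0423, 0.1461, 0.9784) x2=(0.4015, -1.3518, -1.3555)
step 17: x0=(1.1265, -1.6532, -1.4846) x1=(1.0579, 0.1492, 0.9684) x2=(0.4108, -1.3455, -1.3551)
step 18: x0=(1.1086, -1.6435, -1.4868) x1=(1.0736, 0.1523, 0.9583) x2=(0.4204, -1.3393, -1.3548)
step 19: x0=(1.0898, -1.6334, -1.4889) x1=(1.0892, 0.1554, 0.9481) x2=(0.4303, -1.3332, -1.3545)
step 20: x0=(1.0702, -1.6229, -1.4907) x1=(1.1049, 0.1584, 0.9379) x2=(0.4406, -1.3273, -1.3543)
step 21: x0=(1.0497, -1.6120, -1.4923) x1=(1.1205, 0.1613, 0.9276) x2=(0.4511, -1.3214, -1.3540)
step 22: x0=(1.0282, -1.6005, -1.4936) x1=(1.1361, 0.1642, 0.9172) x2=(0.4620, -1.3157, -1.3539)
step 23: x0=(1.0057, -1.5885, -1.4947) x1=(1.1516, 0.1671, 0.9068) x2=(0.4732, -1.3101, -1.3537)
step 24: x0=(0.9819, -1.5759, -1.4954) x1=(1.1672, 0.1699, 0.8962) x2=(0.4849, -1.3047, -1.3537)
step 25: x0=(0.9569, -1.5625, -1.4957) x1=(1.1827, 0.1727, 0.8857) x2=(0.4970, -1.2996, -1.3537)
step 26: x0=(0.9305, -1.5483, -1.4955) x1=(1.1983, 0.1754, 0.8750) x2=(0.5097, -1.2947, -1.3539)
step 27: x0=(0.9024, -1.5331, -1.4948) x1=(1.2138, 0.1781, 0.8643) x2=(0.5229, -1.2901, -1.3542)
step 28: x0=(0.8724, -1.5167, -1.4933) x1=(1.2293, 0.1807, 0.8535) x2=(0.5367, -1.2860, -1.3547)
step 29: x0=(0.8403, -1.4988, -1.4909) x1=(1.2447, 0.1833, 0.8426) x2=(0.5514, -1.2823, -1.3555)
step 30: x0=(0.8056, -1.4788, -1.4873) x1=(1.2602, 0.1858, 0.8316) x2=(0.5669, -1.2792, -1.3567)
step 0 velocities: v0=(-0.5300, 0.3700, -0.2400) v1=(0.9900, 0.2400, -0.5600) v2=(0.3900, 0.4400, 0.0100)
step 0: KE=1.1799, PE=-2.0663, E=-0.8864
step 30 velocities: v0=(-2.2694, 1.3293, 0.2836) v1=(0.9646, 0.1561, -0.6865) v2=(1.0057, 0.1617, -0.0913)
step 30: KE=3.7865, PE=-4.6587, E=-0.8721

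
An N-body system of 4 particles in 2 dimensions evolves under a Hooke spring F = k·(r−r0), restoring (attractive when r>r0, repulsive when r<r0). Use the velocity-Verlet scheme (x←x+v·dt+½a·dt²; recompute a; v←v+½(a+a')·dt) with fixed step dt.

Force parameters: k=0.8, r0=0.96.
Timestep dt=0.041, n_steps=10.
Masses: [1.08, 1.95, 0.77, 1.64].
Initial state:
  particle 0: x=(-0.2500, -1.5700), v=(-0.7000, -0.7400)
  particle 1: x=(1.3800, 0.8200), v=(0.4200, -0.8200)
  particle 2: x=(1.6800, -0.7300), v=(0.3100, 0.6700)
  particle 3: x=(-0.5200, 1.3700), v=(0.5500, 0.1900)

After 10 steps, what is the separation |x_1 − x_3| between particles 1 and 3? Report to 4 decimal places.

1.8869

step 0: x0=(-0.2500, -1.5700) x1=(1.3800, 0.8200) x2=(1.6800, -0.7300) x3=(-0.5200, 1.3700)
step 1: x0=(-0.2775, -1.5978) x1=(1.3965, 0.7857) x2=(1.6904, -0.7011) x3=(-0.4964, 1.3763)
step 2: x0=(-0.3024, -1.6205) x1=(1.4117, 0.7502) x2=(1.6960, -0.6697) x3=(-0.4706, 1.3795)
step 3: x0=(-0.3246, -1.6380) x1=(1.4255, 0.7134) x2=(1.6970, -0.6360) x3=(-0.4427, 1.3796)
step 4: x0=(-0.3440, -1.6503) x1=(1.4379, 0.6755) x2=(1.6933, -0.6002) x3=(-0.4128, 1.3766)
step 5: x0=(-0.3605, -1.6573) x1=(1.4488, 0.6366) x2=(1.6849, -0.5626) x3=(-0.3809, 1.3706)
step 6: x0=(-0.3740, -1.6590) x1=(1.4582, 0.5966) x2=(1.6720, -0.5234) x3=(-0.3471, 1.3615)
step 7: x0=(-0.3844, -1.6554) x1=(1.4663, 0.5558) x2=(1.6546, -0.4829) x3=(-0.3115, 1.3494)
step 8: x0=(-0.3918, -1.6465) x1=(1.4728, 0.5142) x2=(1.6328, -0.4414) x3=(-0.2741, 1.3344)
step 9: x0=(-0.3960, -1.6325) x1=(1.4779, 0.4719) x2=(1.6069, -0.3992) x3=(-0.2351, 1.3164)
step 10: x0=(-0.3970, -1.6133) x1=(1.4815, 0.4289) x2=(1.5769, -0.3565) x3=(-0.1946, 1.2955)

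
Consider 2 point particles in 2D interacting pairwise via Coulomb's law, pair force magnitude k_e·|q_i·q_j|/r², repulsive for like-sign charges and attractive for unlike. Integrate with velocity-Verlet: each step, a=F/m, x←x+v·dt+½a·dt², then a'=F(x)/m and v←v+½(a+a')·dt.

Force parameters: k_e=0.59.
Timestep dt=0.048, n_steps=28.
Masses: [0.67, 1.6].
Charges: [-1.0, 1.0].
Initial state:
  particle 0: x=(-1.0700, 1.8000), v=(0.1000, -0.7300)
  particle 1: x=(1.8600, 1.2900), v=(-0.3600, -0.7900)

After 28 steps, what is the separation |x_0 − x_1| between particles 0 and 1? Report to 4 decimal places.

step 0: x0=(-1.0700, 1.8000) x1=(1.8600, 1.2900)
step 1: x0=(-1.0651, 1.7649) x1=(1.8427, 1.2521)
step 2: x0=(-1.0599, 1.7298) x1=(1.8252, 1.2142)
step 3: x0=(-1.0546, 1.6947) x1=(1.8077, 1.1763)
step 4: x0=(-1.0490, 1.6595) x1=(1.7901, 1.1385)
step 5: x0=(-1.0431, 1.6243) x1=(1.7724, 1.1006)
step 6: x0=(-1.0370, 1.5890) x1=(1.7546, 1.0628)
step 7: x0=(-1.0307, 1.5537) x1=(1.7366, 1.0250)
step 8: x0=(-1.0241, 1.5183) x1=(1.7186, 0.9872)
step 9: x0=(-1.0172, 1.4829) x1=(1.7005, 0.9494)
step 10: x0=(-1.0101, 1.4474) x1=(1.6822, 0.9117)
step 11: x0=(-1.0028, 1.4119) x1=(1.6639, 0.8740)
step 12: x0=(-0.9951, 1.3763) x1=(1.6454, 0.8363)
step 13: x0=(-0.9872, 1.3407) x1=(1.6268, 0.7986)
step 14: x0=(-0.9790, 1.3050) x1=(1.6081, 0.7610)
step 15: x0=(-0.9705, 1.2693) x1=(1.5893, 0.7233)
step 16: x0=(-0.9618, 1.2335) x1=(1.5704, 0.6857)
step 17: x0=(-0.9527, 1.1976) x1=(1.5513, 0.6482)
step 18: x0=(-0.9434, 1.1616) x1=(1.5321, 0.6106)
step 19: x0=(-0.9337, 1.1256) x1=(1.5128, 0.5731)
step 20: x0=(-0.9237, 1.0896) x1=(1.4933, 0.5356)
step 21: x0=(-0.9134, 1.0534) x1=(1.4738, 0.4982)
step 22: x0=(-0.9028, 1.0172) x1=(1.4540, 0.4608)
step 23: x0=(-0.8918, 0.9809) x1=(1.4342, 0.4234)
step 24: x0=(-0.8805, 0.9445) x1=(1.4142, 0.3860)
step 25: x0=(-0.8688, 0.9080) x1=(1.3940, 0.3487)
step 26: x0=(-0.8568, 0.8714) x1=(1.3737, 0.3114)
step 27: x0=(-0.8444, 0.8348) x1=(1.3532, 0.2742)
step 28: x0=(-0.8316, 0.7980) x1=(1.3326, 0.2370)

2.2357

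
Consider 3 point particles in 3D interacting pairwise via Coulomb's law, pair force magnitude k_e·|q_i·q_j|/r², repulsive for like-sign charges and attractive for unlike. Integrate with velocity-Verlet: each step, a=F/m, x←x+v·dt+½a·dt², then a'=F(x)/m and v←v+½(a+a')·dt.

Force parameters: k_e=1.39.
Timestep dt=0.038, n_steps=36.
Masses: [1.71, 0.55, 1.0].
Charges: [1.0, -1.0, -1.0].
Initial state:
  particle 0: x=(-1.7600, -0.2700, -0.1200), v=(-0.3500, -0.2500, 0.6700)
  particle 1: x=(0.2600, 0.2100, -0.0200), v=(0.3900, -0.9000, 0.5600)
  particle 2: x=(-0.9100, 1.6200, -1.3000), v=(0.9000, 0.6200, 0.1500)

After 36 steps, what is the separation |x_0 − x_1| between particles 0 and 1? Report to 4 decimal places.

2.6361

step 0: x0=(-1.7600, -0.2700, -0.1200) x1=(0.2600, 0.2100, -0.0200) x2=(-0.9100, 1.6200, -1.3000)
step 1: x0=(-1.7731, -0.2794, -0.0946) x1=(0.2746, 0.1755, 0.0015) x2=(-0.8760, 1.6435, -1.2943)
step 2: x0=(-1.7859, -0.2886, -0.0693) x1=(0.2888, 0.1403, 0.0233) x2=(-0.8423, 1.6671, -1.2887)
step 3: x0=(-1.7984, -0.2975, -0.0440) x1=(0.3024, 0.1045, 0.0455) x2=(-0.8089, 1.6906, -1.2832)
step 4: x0=(-1.8106, -0.3063, -0.0188) x1=(0.3157, 0.0681, 0.0680) x2=(-0.7757, 1.7141, -1.2776)
step 5: x0=(-1.8224, -0.3149, 0.0063) x1=(0.3284, 0.0312, 0.0909) x2=(-0.7429, 1.7377, -1.2722)
step 6: x0=(-1.8339, -0.3234, 0.0313) x1=(0.3407, -0.0063, 0.1141) x2=(-0.7103, 1.7612, -1.2668)
step 7: x0=(-1.8451, -0.3316, 0.0562) x1=(0.3524, -0.0444, 0.1375) x2=(-0.6780, 1.7848, -1.2614)
step 8: x0=(-1.8560, -0.3397, 0.0811) x1=(0.3637, -0.0829, 0.1613) x2=(-0.6460, 1.8084, -1.2561)
step 9: x0=(-1.8666, -0.3477, 0.1060) x1=(0.3745, -0.1219, 0.1853) x2=(-0.6141, 1.8320, -1.2509)
step 10: x0=(-1.8770, -0.3556, 0.1307) x1=(0.3847, -0.1615, 0.2097) x2=(-0.5825, 1.8557, -1.2457)
step 11: x0=(-1.8870, -0.3633, 0.1554) x1=(0.3944, -0.2014, 0.2342) x2=(-0.5511, 1.8794, -1.2405)
step 12: x0=(-1.8968, -0.3709, 0.1801) x1=(0.4037, -0.2418, 0.2590) x2=(-0.5199, 1.9031, -1.2354)
step 13: x0=(-1.9062, -0.3784, 0.2047) x1=(0.4123, -0.2826, 0.2841) x2=(-0.4888, 1.9269, -1.2303)
step 14: x0=(-1.9154, -0.3858, 0.2293) x1=(0.4205, -0.3238, 0.3093) x2=(-0.4580, 1.9507, -1.2252)
step 15: x0=(-1.9243, -0.3931, 0.2538) x1=(0.4281, -0.3653, 0.3348) x2=(-0.4273, 1.9745, -1.2202)
step 16: x0=(-1.9330, -0.4003, 0.2782) x1=(0.4352, -0.4072, 0.3605) x2=(-0.3968, 1.9984, -1.2152)
step 17: x0=(-1.9414, -0.4074, 0.3026) x1=(0.4417, -0.4494, 0.3864) x2=(-0.3664, 2.0223, -1.2102)
step 18: x0=(-1.9495, -0.4145, 0.3270) x1=(0.4477, -0.4919, 0.4124) x2=(-0.3362, 2.0462, -1.2053)
step 19: x0=(-1.9574, -0.4215, 0.3513) x1=(0.4532, -0.5347, 0.4386) x2=(-0.3061, 2.0702, -1.2003)
step 20: x0=(-1.9650, -0.4284, 0.3756) x1=(0.4581, -0.5778, 0.4650) x2=(-0.2762, 2.0942, -1.1954)
step 21: x0=(-1.9724, -0.4352, 0.3998) x1=(0.4625, -0.6211, 0.4916) x2=(-0.2464, 2.1182, -1.1906)
step 22: x0=(-1.9795, -0.4420, 0.4241) x1=(0.4664, -0.6647, 0.5183) x2=(-0.2167, 2.1423, -1.1857)
step 23: x0=(-1.9864, -0.4487, 0.4482) x1=(0.4697, -0.7085, 0.5451) x2=(-0.1871, 2.1664, -1.1808)
step 24: x0=(-1.9931, -0.4554, 0.4724) x1=(0.4725, -0.7525, 0.5721) x2=(-0.1577, 2.1905, -1.1760)
step 25: x0=(-1.9995, -0.4621, 0.4965) x1=(0.4747, -0.7966, 0.5992) x2=(-0.1283, 2.2147, -1.1712)
step 26: x0=(-2.0057, -0.4687, 0.5205) x1=(0.4765, -0.8409, 0.6264) x2=(-0.0991, 2.2389, -1.1664)
step 27: x0=(-2.0117, -0.4752, 0.5446) x1=(0.4777, -0.8854, 0.6537) x2=(-0.0699, 2.2631, -1.1616)
step 28: x0=(-2.0174, -0.4818, 0.5686) x1=(0.4783, -0.9301, 0.6812) x2=(-0.0409, 2.2873, -1.1568)
step 29: x0=(-2.0229, -0.4883, 0.5926) x1=(0.4785, -0.9748, 0.7087) x2=(-0.0119, 2.3116, -1.1520)
step 30: x0=(-2.0282, -0.4948, 0.6165) x1=(0.4781, -1.0197, 0.7364) x2=(0.0170, 2.3359, -1.1473)
step 31: x0=(-2.0333, -0.5013, 0.6405) x1=(0.4772, -1.0646, 0.7641) x2=(0.0457, 2.3602, -1.1425)
step 32: x0=(-2.0382, -0.5077, 0.6644) x1=(0.4759, -1.1096, 0.7919) x2=(0.0744, 2.3845, -1.1377)
step 33: x0=(-2.0429, -0.5142, 0.6882) x1=(0.4740, -1.1548, 0.8198) x2=(0.1031, 2.4088, -1.1330)
step 34: x0=(-2.0473, -0.5206, 0.7121) x1=(0.4716, -1.1999, 0.8478) x2=(0.1316, 2.4332, -1.1282)
step 35: x0=(-2.0516, -0.5271, 0.7359) x1=(0.4687, -1.2451, 0.8759) x2=(0.1601, 2.4576, -1.1235)
step 36: x0=(-2.0556, -0.5335, 0.7597) x1=(0.4653, -1.2904, 0.9040) x2=(0.1885, 2.4819, -1.1187)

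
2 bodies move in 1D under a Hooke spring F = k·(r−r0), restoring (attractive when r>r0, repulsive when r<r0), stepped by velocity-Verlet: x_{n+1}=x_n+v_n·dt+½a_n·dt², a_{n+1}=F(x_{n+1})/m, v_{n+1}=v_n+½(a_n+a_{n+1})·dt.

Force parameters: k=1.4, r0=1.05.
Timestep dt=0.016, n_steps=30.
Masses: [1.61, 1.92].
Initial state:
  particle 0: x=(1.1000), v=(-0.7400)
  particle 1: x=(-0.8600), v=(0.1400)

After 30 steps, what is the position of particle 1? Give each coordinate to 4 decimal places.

step 0: x0=(1.1000) x1=(-0.8600)
step 1: x0=(1.0881) x1=(-0.8577)
step 2: x0=(1.0759) x1=(-0.8552)
step 3: x0=(1.0636) x1=(-0.8525)
step 4: x0=(1.0511) x1=(-0.8497)
step 5: x0=(1.0383) x1=(-0.8467)
step 6: x0=(1.0254) x1=(-0.8436)
step 7: x0=(1.0123) x1=(-0.8403)
step 8: x0=(0.9991) x1=(-0.8369)
step 9: x0=(0.9856) x1=(-0.8333)
step 10: x0=(0.9720) x1=(-0.8296)
step 11: x0=(0.9582) x1=(-0.8257)
step 12: x0=(0.9443) x1=(-0.8217)
step 13: x0=(0.9302) x1=(-0.8176)
step 14: x0=(0.9159) x1=(-0.8133)
step 15: x0=(0.9015) x1=(-0.8089)
step 16: x0=(0.8870) x1=(-0.8044)
step 17: x0=(0.8723) x1=(-0.7997)
step 18: x0=(0.8574) x1=(-0.7950)
step 19: x0=(0.8425) x1=(-0.7901)
step 20: x0=(0.8274) x1=(-0.7852)
step 21: x0=(0.8121) x1=(-0.7801)
step 22: x0=(0.7968) x1=(-0.7749)
step 23: x0=(0.7813) x1=(-0.7696)
step 24: x0=(0.7658) x1=(-0.7642)
step 25: x0=(0.7501) x1=(-0.7588)
step 26: x0=(0.7343) x1=(-0.7532)
step 27: x0=(0.7184) x1=(-0.7476)
step 28: x0=(0.7024) x1=(-0.7419)
step 29: x0=(0.6864) x1=(-0.7361)
step 30: x0=(0.6702) x1=(-0.7303)

(-0.7303)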